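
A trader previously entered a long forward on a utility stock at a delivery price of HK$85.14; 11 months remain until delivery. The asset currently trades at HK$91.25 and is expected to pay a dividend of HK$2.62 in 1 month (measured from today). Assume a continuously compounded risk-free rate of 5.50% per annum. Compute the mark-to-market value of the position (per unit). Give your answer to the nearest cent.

PV(remaining dividends) I = 2.62·e^(−0.0550·1/12) = 2.6080
Current forward F = (S − I)·e^(rT) = (91.25 − 2.6080)·e^(0.0550·11/12) = 88.6420 × 1.051709 = 93.2256
Value (long) = (F − K)·e^(−rT) = (93.2256 − 85.14) × 0.950833 = 7.6881
Value = HK$7.69

HK$7.69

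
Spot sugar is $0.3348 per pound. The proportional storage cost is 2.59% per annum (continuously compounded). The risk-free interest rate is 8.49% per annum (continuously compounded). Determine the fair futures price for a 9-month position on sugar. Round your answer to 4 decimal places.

$0.3638 per pound

Net carry = r + u − y = 0.0849 + 0.0259 − 0.0000 = 0.1108
F = S·e^((r+u−y)T) = 0.3348 · e^(0.1108 × 9/12) = 0.3348 · e^0.083100
= 0.3348 × 1.086650 = $0.3638 per pound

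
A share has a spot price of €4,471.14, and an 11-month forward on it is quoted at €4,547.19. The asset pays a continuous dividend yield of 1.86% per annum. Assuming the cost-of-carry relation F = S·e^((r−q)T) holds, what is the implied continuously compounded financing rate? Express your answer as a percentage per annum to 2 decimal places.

From F = S·e^((r−q)T): (r − q) = ln(F/S)/T
ln(4547.19/4471.14) = ln(1.017009) = 0.016866
(r − q) = 0.016866 / (11/12) = 0.018399
r = ln(F/S)/T + q = 0.018399 + 0.0186 = 0.036999
r = 3.70%

3.70%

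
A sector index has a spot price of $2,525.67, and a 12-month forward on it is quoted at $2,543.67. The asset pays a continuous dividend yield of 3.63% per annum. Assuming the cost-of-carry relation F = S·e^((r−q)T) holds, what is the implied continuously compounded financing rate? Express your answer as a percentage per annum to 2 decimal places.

4.34%

From F = S·e^((r−q)T): (r − q) = ln(F/S)/T
ln(2543.67/2525.67) = ln(1.007127) = 0.007102
(r − q) = 0.007102 / (12/12) = 0.007102
r = ln(F/S)/T + q = 0.007102 + 0.0363 = 0.043402
r = 4.34%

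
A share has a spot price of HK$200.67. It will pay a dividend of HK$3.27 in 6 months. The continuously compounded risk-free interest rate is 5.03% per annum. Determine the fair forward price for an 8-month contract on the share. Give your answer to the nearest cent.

HK$204.22

PV(dividends) I = 3.27·e^(−0.0503·6/12)
I = 3.1888
F = (S − I)·e^(rT) = (200.67 − 3.1888) · e^(0.0503·8/12)
= 197.4812 · e^0.033533 = 197.4812 × 1.034102 = HK$204.22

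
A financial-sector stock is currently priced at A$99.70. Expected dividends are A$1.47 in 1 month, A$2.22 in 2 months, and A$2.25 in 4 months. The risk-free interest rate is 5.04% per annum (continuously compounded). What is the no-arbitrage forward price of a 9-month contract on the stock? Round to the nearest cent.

A$97.44

PV(dividends) I = 1.47·e^(−0.0504·1/12) + 2.22·e^(−0.0504·2/12) + 2.25·e^(−0.0504·4/12)
I = 1.4638 + 2.2014 + 2.2125 = 5.8777
F = (S − I)·e^(rT) = (99.70 − 5.8777) · e^(0.0504·9/12)
= 93.8223 · e^0.037800 = 93.8223 × 1.038524 = A$97.44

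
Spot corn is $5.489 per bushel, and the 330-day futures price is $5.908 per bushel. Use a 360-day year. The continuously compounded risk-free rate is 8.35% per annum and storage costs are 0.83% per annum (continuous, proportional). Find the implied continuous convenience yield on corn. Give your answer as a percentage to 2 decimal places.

1.16%

F = S·e^((r+u−y)T) ⇒ (r+u−y) = ln(F/S)/T
ln(5.908/5.489) = 0.073561; /T ⇒ 0.080248
y = r + u − ln(F/S)/T = 0.0835 + 0.0083 − 0.080248 = 0.011552
y = 1.16%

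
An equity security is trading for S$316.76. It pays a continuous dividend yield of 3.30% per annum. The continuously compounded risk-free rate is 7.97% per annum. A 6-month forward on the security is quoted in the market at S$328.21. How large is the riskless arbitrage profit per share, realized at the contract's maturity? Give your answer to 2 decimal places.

Fair forward: F* = S·e^(carry·T), with carry = (r − q) = 0.0797 − 0.0330 = 0.0467
F* = 316.76 · e^(0.0467 × 6/12) = 316.76 · e^0.023350 = 316.76 × 1.023625 = S$324.2435
Market S$328.21 > fair S$324.2435: forward overpriced → cash-and-carry (buy spot, short the forward).
At maturity, profit = |F_mkt − F*| = |328.21 − 324.2435| = S$3.97 per share

S$3.97 per share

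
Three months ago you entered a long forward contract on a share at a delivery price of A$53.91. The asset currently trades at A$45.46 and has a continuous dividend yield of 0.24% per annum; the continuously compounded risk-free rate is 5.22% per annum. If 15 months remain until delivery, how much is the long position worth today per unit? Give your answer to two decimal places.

Current fair forward for the remaining 15 months: F = S·e^((r − q)·T), (r − q) = 0.0522 − 0.0024 = 0.0498
F = 45.46 · e^(0.0498 × 15/12) = 45.46 × 1.064228 = 48.3798
Value of long forward = (F − K)·e^(−rT) = (48.3798 − 53.91) · e^(−0.0522·15/12)
= -5.5302 × 0.936833 = -5.18

-A$5.18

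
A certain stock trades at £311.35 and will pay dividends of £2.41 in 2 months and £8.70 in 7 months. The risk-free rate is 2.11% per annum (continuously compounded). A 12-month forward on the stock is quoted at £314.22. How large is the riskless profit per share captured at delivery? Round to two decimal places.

£7.46 per share

PV(dividends) I = 2.41·e^(−0.0211·2/12) + 8.70·e^(−0.0211·7/12) = 10.9951
Fair forward F* = (S − I)·e^(rT) = (311.35 − 10.9951)·e^0.021100 = 300.3549 × 1.021324 = 306.7597
Market £314.22 > fair 306.7597: forward overpriced → cash-and-carry (borrow at r, buy the stock and collect the dividends, short the forward).
Profit at T = |F_mkt − F*| = |314.22 − 306.7597| = £7.46 per share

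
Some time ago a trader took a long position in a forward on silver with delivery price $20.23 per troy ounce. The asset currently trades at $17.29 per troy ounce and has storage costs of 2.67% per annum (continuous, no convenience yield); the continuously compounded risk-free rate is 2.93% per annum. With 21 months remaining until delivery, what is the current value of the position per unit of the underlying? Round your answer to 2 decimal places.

-$1.10 per troy ounce

Current fair forward for the remaining 21 months: F = S·e^((r + u)·T), (r + u) = 0.0293 + 0.0267 = 0.0560
F = 17.29 · e^(0.0560 × 21/12) = 17.29 × 1.102963 = 19.0702
Value of long forward = (F − K)·e^(−rT) = (19.0702 − 20.23) · e^(−0.0293·21/12)
= -1.1598 × 0.950017 = -1.10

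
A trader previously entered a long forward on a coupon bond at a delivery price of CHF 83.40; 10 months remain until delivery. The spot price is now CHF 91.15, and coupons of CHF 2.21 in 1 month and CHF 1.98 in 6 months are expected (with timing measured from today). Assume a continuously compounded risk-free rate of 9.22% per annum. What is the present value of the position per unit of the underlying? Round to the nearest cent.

CHF 9.83

PV(remaining coupons) I = 2.21·e^(−0.0922·1/12) + 1.98·e^(−0.0922·6/12) = 4.0839
Current forward F = (S − I)·e^(rT) = (91.15 − 4.0839)·e^(0.0922·10/12) = 87.0661 × 1.079862 = 94.0194
Value (long) = (F − K)·e^(−rT) = (94.0194 − 83.40) × 0.926044 = 9.8340
Value = CHF 9.83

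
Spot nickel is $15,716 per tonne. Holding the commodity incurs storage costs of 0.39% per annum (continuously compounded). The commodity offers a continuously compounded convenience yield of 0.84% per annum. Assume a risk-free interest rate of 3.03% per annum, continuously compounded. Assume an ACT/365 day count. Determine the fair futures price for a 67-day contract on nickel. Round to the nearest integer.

$15,791 per tonne

Net carry = r + u − y = 0.0303 + 0.0039 − 0.0084 = 0.0258
F = S·e^((r+u−y)T) = 15716 · e^(0.0258 × 67/365) = 15716 · e^0.004736
= 15716 × 1.004747 = $15,791 per tonne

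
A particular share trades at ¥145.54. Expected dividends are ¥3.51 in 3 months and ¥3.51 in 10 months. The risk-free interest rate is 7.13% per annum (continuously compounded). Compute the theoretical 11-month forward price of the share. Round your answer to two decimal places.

¥148.16

PV(dividends) I = 3.51·e^(−0.0713·3/12) + 3.51·e^(−0.0713·10/12)
I = 3.4480 + 3.3075 = 6.7555
F = (S − I)·e^(rT) = (145.54 − 6.7555) · e^(0.0713·11/12)
= 138.7845 · e^0.065358 = 138.7845 × 1.067541 = ¥148.16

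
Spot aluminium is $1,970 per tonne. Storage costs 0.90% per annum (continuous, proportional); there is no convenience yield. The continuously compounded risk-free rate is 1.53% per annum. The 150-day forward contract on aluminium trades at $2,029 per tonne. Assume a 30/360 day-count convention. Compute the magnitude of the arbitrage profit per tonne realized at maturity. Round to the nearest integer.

$39 per tonne

Fair forward: F* = S·e^(carry·T), with carry = (r + u) = 0.0153 + 0.0090 = 0.0243
F* = 1970 · e^(0.0243 × 150/360) = 1970 · e^0.010125 = 1970 × 1.010176 = $1990.0467
Market $2029 > fair $1990.0467: forward overpriced → cash-and-carry (buy spot, short the forward).
At maturity, profit = |F_mkt − F*| = |2029 − 1990.0467| = $39 per tonne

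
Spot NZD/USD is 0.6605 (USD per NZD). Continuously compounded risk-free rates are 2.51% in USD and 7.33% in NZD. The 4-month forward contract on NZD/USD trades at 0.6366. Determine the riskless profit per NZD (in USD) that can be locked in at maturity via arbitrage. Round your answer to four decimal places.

0.0134 per NZD (in USD)

Fair forward: F* = S·e^(carry·T), with carry = (r_USD − r_NZD) = 0.0251 − 0.0733 = -0.0482
F* = 0.6605 · e^(-0.0482 × 4/12) = 0.6605 · e^-0.016067 = 0.6605 × 0.984061 = 0.6500
Market 0.6366 < fair 0.6500: forward underpriced → reverse cash-and-carry (short spot, go long the forward).
At maturity, profit = |F_mkt − F*| = |0.6366 − 0.6500| = 0.0134 per NZD (in USD)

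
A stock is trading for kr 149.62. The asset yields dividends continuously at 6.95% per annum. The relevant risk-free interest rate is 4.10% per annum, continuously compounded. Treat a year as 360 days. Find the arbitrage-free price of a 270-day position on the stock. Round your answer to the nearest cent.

kr 146.46

F = S·e^((r − q)T) = 149.62 · e^((0.0410 − 0.0695) × 270/360)
= 149.62 · e^-0.021375 = 149.62 × 0.978852
F = kr 146.46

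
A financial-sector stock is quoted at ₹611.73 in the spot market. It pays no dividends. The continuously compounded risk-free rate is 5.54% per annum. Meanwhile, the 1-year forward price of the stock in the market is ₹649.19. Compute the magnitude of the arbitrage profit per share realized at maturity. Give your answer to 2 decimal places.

Fair forward: F* = S·e^(carry·T), with carry = r = 0.0554
F* = 611.73 · e^(0.0554 × 12/12) = 611.73 · e^0.055400 = 611.73 × 1.056963 = ₹646.5760
Market ₹649.19 > fair ₹646.5760: forward overpriced → cash-and-carry (buy spot, short the forward).
At maturity, profit = |F_mkt − F*| = |649.19 − 646.5760| = ₹2.61 per share

₹2.61 per share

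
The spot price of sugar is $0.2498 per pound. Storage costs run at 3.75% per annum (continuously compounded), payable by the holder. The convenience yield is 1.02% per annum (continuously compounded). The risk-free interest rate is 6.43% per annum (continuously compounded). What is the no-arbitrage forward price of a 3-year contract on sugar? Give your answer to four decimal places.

$0.3288 per pound

Net carry = r + u − y = 0.0643 + 0.0375 − 0.0102 = 0.0916
F = S·e^((r+u−y)T) = 0.2498 · e^(0.0916 × 3) = 0.2498 · e^0.274800
= 0.2498 × 1.316267 = $0.3288 per pound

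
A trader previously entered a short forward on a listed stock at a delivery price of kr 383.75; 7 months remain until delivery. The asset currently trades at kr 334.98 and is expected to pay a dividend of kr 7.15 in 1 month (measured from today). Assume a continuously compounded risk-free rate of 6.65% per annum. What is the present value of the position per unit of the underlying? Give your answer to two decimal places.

PV(remaining dividends) I = 7.15·e^(−0.0665·1/12) = 7.1105
Current forward F = (S − I)·e^(rT) = (334.98 − 7.1105)·e^(0.0665·7/12) = 327.8695 × 1.039554 = 340.8381
Value (long) = (F − K)·e^(−rT) = (340.8381 − 383.75) × 0.961951 = -41.2791
Short position value = −(long value) = kr 41.28

kr 41.28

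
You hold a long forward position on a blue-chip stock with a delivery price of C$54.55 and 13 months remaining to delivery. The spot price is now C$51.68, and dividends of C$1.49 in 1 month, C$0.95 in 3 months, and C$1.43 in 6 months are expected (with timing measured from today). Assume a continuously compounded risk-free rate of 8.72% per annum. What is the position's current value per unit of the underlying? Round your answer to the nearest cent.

-C$1.73

PV(remaining dividends) I = 1.49·e^(−0.0872·1/12) + 0.95·e^(−0.0872·3/12) + 1.43·e^(−0.0872·6/12) = 3.7777
Current forward F = (S − I)·e^(rT) = (51.68 − 3.7777)·e^(0.0872·13/12) = 47.9023 × 1.099073 = 52.6481
Value (long) = (F − K)·e^(−rT) = (52.6481 − 54.55) × 0.909858 = -1.7305
Value = -C$1.73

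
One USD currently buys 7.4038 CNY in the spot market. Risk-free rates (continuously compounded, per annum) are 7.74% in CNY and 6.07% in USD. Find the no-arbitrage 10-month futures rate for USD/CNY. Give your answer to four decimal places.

F = S·e^((r_CNY − r_USD)T) = 7.4038 · e^((0.0774 − 0.0607) × 10/12)
= 7.4038 · e^0.013917 = 7.4038 × 1.014014
F = 7.5076 CNY per USD

7.5076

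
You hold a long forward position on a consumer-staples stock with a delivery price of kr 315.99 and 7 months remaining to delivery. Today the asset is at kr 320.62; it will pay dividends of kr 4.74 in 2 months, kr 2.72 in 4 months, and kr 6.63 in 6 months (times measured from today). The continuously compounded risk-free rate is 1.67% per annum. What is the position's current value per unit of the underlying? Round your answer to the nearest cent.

-kr 6.31

PV(remaining dividends) I = 4.74·e^(−0.0167·2/12) + 2.72·e^(−0.0167·4/12) + 6.63·e^(−0.0167·6/12) = 14.0066
Current forward F = (S − I)·e^(rT) = (320.62 − 14.0066)·e^(0.0167·7/12) = 306.6134 × 1.009789 = 309.6148
Value (long) = (F − K)·e^(−rT) = (309.6148 − 315.99) × 0.990306 = -6.3134
Value = -kr 6.31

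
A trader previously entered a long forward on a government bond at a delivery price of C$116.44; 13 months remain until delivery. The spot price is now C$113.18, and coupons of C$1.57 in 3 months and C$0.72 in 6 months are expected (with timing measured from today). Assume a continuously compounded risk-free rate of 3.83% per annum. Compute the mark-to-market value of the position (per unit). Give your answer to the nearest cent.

-C$0.79

PV(remaining coupons) I = 1.57·e^(−0.0383·3/12) + 0.72·e^(−0.0383·6/12) = 2.2614
Current forward F = (S − I)·e^(rT) = (113.18 − 2.2614)·e^(0.0383·13/12) = 110.9186 × 1.042364 = 115.6176
Value (long) = (F − K)·e^(−rT) = (115.6176 − 116.44) × 0.959357 = -0.7890
Value = -C$0.79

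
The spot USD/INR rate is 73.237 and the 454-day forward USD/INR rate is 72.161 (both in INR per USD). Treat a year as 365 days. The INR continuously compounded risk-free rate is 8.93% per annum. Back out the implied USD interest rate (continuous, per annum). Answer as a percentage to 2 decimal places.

10.12%

F = S·e^((r_INR − r_USD)T) ⇒ r_USD = r_INR − ln(F/S)/T
ln(72.161/73.237) = -0.014801; /(454/365) = -0.011899
r_USD = 0.0893 + 0.011899 = 0.101199
r_USD = 10.12%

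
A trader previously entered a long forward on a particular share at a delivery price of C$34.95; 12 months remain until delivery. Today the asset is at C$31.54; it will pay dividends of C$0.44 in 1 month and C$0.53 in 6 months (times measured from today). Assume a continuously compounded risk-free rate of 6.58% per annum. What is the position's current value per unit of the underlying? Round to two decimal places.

PV(remaining dividends) I = 0.44·e^(−0.0658·1/12) + 0.53·e^(−0.0658·6/12) = 0.9504
Current forward F = (S − I)·e^(rT) = (31.54 − 0.9504)·e^(0.0658·12/12) = 30.5896 × 1.068013 = 32.6701
Value (long) = (F − K)·e^(−rT) = (32.6701 − 34.95) × 0.936318 = -2.1347
Value = -C$2.13

-C$2.13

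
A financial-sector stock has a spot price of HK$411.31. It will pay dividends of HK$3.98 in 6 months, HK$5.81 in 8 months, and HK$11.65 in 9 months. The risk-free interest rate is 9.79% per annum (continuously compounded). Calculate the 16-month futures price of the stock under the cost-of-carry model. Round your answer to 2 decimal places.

HK$445.81

PV(dividends) I = 3.98·e^(−0.0979·6/12) + 5.81·e^(−0.0979·8/12) + 11.65·e^(−0.0979·9/12)
I = 3.7899 + 5.4429 + 10.8252 = 20.0580
F = (S − I)·e^(rT) = (411.31 − 20.0580) · e^(0.0979·16/12)
= 391.2520 · e^0.130533 = 391.2520 × 1.139436 = HK$445.81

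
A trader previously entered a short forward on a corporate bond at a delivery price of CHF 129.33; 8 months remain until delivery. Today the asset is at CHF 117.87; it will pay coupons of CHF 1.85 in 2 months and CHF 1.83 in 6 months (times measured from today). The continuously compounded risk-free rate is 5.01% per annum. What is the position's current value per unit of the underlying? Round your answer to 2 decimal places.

PV(remaining coupons) I = 1.85·e^(−0.0501·2/12) + 1.83·e^(−0.0501·6/12) = 3.6193
Current forward F = (S − I)·e^(rT) = (117.87 − 3.6193)·e^(0.0501·8/12) = 114.2507 × 1.033964 = 118.1311
Value (long) = (F − K)·e^(−rT) = (118.1311 − 129.33) × 0.967152 = -10.8310
Short position value = −(long value) = CHF 10.83

CHF 10.83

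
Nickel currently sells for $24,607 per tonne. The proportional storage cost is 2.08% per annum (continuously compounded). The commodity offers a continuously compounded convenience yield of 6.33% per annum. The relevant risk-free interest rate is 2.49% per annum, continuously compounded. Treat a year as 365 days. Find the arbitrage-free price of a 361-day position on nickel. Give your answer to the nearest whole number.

$24,182 per tonne

Net carry = r + u − y = 0.0249 + 0.0208 − 0.0633 = -0.0176
F = S·e^((r+u−y)T) = 24607 · e^(-0.0176 × 361/365) = 24607 · e^-0.017407
= 24607 × 0.982744 = $24,182 per tonne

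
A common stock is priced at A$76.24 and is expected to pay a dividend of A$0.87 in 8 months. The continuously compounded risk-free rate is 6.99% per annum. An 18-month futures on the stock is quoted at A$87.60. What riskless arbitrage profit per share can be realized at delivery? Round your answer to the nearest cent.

A$3.85 per share

PV(dividends) I = 0.87·e^(−0.0699·8/12) = 0.8304
Fair futures F* = (S − I)·e^(rT) = (76.24 − 0.8304)·e^0.104850 = 75.4096 × 1.110544 = 83.7457
Market A$87.60 > fair 83.7457: forward overpriced → cash-and-carry (borrow at r, buy the stock and collect the dividends, short the forward).
Profit at T = |F_mkt − F*| = |87.60 − 83.7457| = A$3.85 per share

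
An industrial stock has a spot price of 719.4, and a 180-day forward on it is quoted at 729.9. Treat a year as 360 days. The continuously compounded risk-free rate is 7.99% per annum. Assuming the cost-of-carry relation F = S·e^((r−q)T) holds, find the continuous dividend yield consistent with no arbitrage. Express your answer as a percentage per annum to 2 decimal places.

From F = S·e^((r−q)T): (r − q) = ln(F/S)/T
ln(729.9/719.4) = ln(1.014595) = 0.014490
(r − q) = 0.014490 / (180/360) = 0.028980
q = r − ln(F/S)/T = 0.0799 − 0.028980 = 0.050920
q = 5.09%

5.09%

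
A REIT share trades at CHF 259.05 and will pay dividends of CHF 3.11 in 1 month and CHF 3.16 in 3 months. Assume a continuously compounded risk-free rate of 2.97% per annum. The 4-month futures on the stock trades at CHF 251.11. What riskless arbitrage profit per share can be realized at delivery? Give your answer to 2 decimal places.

PV(dividends) I = 3.11·e^(−0.0297·1/12) + 3.16·e^(−0.0297·3/12) = 6.2389
Fair futures F* = (S − I)·e^(rT) = (259.05 − 6.2389)·e^0.009900 = 252.8111 × 1.009949 = 255.3263
Market CHF 251.11 < fair 255.3263: forward underpriced → reverse cash-and-carry (short the stock, invest proceeds at r, pay the dividends, go long the forward).
Profit at T = |F_mkt − F*| = |251.11 − 255.3263| = CHF 4.22 per share

CHF 4.22 per share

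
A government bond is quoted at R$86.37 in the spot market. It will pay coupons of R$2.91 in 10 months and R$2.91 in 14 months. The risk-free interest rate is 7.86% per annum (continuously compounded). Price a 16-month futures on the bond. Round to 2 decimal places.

PV(coupons) I = 2.91·e^(−0.0786·10/12) + 2.91·e^(−0.0786·14/12)
I = 2.7255 + 2.6550 = 5.3805
F = (S − I)·e^(rT) = (86.37 − 5.3805) · e^(0.0786·16/12)
= 80.9895 · e^0.104800 = 80.9895 × 1.110488 = R$89.94

R$89.94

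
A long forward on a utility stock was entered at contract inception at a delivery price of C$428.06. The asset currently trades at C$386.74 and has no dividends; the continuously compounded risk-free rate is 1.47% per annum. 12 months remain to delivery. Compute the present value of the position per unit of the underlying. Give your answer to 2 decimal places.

-C$35.07

Current fair forward for the remaining 12 months: F = S·e^(r·T), r = 0.0147
F = 386.74 · e^(0.0147 × 12/12) = 386.74 × 1.014809 = 392.4672
Value of long forward = (F − K)·e^(−rT) = (392.4672 − 428.06) · e^(−0.0147·12/12)
= -35.5928 × 0.985408 = -35.07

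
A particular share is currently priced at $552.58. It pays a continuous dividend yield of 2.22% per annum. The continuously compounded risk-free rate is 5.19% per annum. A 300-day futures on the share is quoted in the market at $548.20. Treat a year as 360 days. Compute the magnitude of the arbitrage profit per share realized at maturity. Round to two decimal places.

$18.23 per share

Fair futures: F* = S·e^(carry·T), with carry = (r − q) = 0.0519 − 0.0222 = 0.0297
F* = 552.58 · e^(0.0297 × 300/360) = 552.58 · e^0.024750 = 552.58 × 1.025059 = $566.4271
Market $548.20 < fair $566.4271: forward underpriced → reverse cash-and-carry (short spot, go long the forward).
At maturity, profit = |F_mkt − F*| = |548.20 − 566.4271| = $18.23 per share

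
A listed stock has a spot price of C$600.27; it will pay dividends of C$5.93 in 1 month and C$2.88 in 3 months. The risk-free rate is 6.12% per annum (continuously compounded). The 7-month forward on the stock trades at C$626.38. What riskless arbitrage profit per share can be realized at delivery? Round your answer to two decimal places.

C$13.35 per share

PV(dividends) I = 5.93·e^(−0.0612·1/12) + 2.88·e^(−0.0612·3/12) = 8.7361
Fair forward F* = (S − I)·e^(rT) = (600.27 − 8.7361)·e^0.035700 = 591.5339 × 1.036345 = 613.0332
Market C$626.38 > fair 613.0332: forward overpriced → cash-and-carry (borrow at r, buy the stock and collect the dividends, short the forward).
Profit at T = |F_mkt − F*| = |626.38 − 613.0332| = C$13.35 per share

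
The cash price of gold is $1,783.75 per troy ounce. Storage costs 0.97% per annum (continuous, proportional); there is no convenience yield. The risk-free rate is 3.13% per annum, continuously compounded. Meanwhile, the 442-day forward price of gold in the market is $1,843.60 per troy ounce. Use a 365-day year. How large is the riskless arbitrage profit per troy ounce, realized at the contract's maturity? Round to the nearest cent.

$30.95 per troy ounce

Fair forward: F* = S·e^(carry·T), with carry = (r + u) = 0.0313 + 0.0097 = 0.0410
F* = 1783.75 · e^(0.0410 × 442/365) = 1783.75 · e^0.04964932 = 1783.75 × 1.05090250 = $1874.5473
Market $1843.60 < fair $1874.5473: forward underpriced → reverse cash-and-carry (short spot, go long the forward).
At maturity, profit = |F_mkt − F*| = |1843.60 − 1874.5473| = $30.95 per troy ounce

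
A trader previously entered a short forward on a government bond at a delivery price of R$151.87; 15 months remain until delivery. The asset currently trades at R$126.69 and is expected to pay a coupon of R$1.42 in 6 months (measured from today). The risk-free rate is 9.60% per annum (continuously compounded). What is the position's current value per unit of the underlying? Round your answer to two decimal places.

PV(remaining coupons) I = 1.42·e^(−0.0960·6/12) = 1.3534
Current forward F = (S − I)·e^(rT) = (126.69 − 1.3534)·e^(0.0960·15/12) = 125.3366 × 1.127497 = 141.3166
Value (long) = (F − K)·e^(−rT) = (141.3166 − 151.87) × 0.886920 = -9.3600
Short position value = −(long value) = R$9.36

R$9.36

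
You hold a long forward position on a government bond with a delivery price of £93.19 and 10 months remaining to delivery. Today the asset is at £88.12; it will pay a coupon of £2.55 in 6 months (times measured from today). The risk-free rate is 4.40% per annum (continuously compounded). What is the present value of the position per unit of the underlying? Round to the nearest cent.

PV(remaining coupons) I = 2.55·e^(−0.0440·6/12) = 2.4945
Current forward F = (S − I)·e^(rT) = (88.12 − 2.4945)·e^(0.0440·10/12) = 85.6255 × 1.037347 = 88.8234
Value (long) = (F − K)·e^(−rT) = (88.8234 − 93.19) × 0.963997 = -4.2094
Value = -£4.21

-£4.21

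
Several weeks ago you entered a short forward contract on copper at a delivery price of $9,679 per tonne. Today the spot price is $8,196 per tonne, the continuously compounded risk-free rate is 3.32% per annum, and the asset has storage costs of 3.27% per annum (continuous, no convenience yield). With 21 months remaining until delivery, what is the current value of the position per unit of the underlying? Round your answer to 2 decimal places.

$453.98 per tonne

Current fair forward for the remaining 21 months: F = S·e^((r + u)·T), (r + u) = 0.0332 + 0.0327 = 0.0659
F = 8196 · e^(0.0659 × 21/12) = 8196 × 1.12223811 = 9197.8635
Value of long forward = (F − K)·e^(−rT) = (9197.8635 − 9679) · e^(−0.0332·21/12)
= -481.1365 × 0.94355559 = -453.98
Short position value = −(long value) = $453.98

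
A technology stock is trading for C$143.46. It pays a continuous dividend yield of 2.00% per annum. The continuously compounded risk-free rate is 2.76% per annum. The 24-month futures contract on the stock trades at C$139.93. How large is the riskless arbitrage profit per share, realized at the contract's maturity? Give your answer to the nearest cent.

Fair futures: F* = S·e^(carry·T), with carry = (r − q) = 0.0276 − 0.0200 = 0.0076
F* = 143.46 · e^(0.0076 × 24/12) = 143.46 · e^0.015200 = 143.46 × 1.015316 = C$145.6572
Market C$139.93 < fair C$145.6572: forward underpriced → reverse cash-and-carry (short spot, go long the forward).
At maturity, profit = |F_mkt − F*| = |139.93 − 145.6572| = C$5.73 per share

C$5.73 per share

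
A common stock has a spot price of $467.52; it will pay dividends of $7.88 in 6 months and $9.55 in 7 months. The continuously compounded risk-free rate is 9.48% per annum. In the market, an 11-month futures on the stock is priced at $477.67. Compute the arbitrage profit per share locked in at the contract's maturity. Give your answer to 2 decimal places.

$14.24 per share

PV(dividends) I = 7.88·e^(−0.0948·6/12) + 9.55·e^(−0.0948·7/12) = 16.5514
Fair futures F* = (S − I)·e^(rT) = (467.52 − 16.5514)·e^0.086900 = 450.9686 × 1.090788 = 491.9111
Market $477.67 < fair 491.9111: forward underpriced → reverse cash-and-carry (short the stock, invest proceeds at r, pay the dividends, go long the forward).
Profit at T = |F_mkt − F*| = |477.67 − 491.9111| = $14.24 per share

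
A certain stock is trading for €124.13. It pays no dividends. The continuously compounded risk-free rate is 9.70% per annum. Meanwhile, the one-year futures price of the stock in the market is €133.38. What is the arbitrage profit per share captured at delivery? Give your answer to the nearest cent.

€3.39 per share

Fair futures: F* = S·e^(carry·T), with carry = r = 0.0970
F* = 124.13 · e^(0.0970 × 12/12) = 124.13 · e^0.097000 = 124.13 × 1.101860 = €136.7739
Market €133.38 < fair €136.7739: forward underpriced → reverse cash-and-carry (short spot, go long the forward).
At maturity, profit = |F_mkt − F*| = |133.38 − 136.7739| = €3.39 per share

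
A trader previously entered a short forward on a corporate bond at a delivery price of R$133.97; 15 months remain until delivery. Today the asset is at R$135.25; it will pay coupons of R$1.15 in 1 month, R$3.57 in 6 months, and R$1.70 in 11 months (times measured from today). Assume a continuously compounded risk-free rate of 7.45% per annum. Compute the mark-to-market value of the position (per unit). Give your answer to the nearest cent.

PV(remaining coupons) I = 1.15·e^(−0.0745·1/12) + 3.57·e^(−0.0745·6/12) + 1.70·e^(−0.0745·11/12) = 6.1701
Current forward F = (S − I)·e^(rT) = (135.25 − 6.1701)·e^(0.0745·15/12) = 129.0799 × 1.097599 = 141.6780
Value (long) = (F − K)·e^(−rT) = (141.6780 − 133.97) × 0.911080 = 7.0226
Short position value = −(long value) = -R$7.02

-R$7.02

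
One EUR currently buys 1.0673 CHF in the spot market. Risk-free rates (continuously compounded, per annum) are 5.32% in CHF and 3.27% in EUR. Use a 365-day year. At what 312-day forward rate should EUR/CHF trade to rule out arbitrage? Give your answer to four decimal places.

1.0862

F = S·e^((r_CHF − r_EUR)T) = 1.0673 · e^((0.0532 − 0.0327) × 312/365)
= 1.0673 · e^0.017523 = 1.0673 × 1.017677
F = 1.0862 CHF per EUR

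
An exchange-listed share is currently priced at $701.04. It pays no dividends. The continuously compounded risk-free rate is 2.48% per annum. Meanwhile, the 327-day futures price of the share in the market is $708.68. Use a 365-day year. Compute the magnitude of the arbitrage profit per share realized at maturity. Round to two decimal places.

Fair futures: F* = S·e^(carry·T), with carry = r = 0.0248
F* = 701.04 · e^(0.0248 × 327/365) = 701.04 · e^0.022218 = 701.04 × 1.022467 = $716.7903
Market $708.68 < fair $716.7903: forward underpriced → reverse cash-and-carry (short spot, go long the forward).
At maturity, profit = |F_mkt − F*| = |708.68 − 716.7903| = $8.11 per share

$8.11 per share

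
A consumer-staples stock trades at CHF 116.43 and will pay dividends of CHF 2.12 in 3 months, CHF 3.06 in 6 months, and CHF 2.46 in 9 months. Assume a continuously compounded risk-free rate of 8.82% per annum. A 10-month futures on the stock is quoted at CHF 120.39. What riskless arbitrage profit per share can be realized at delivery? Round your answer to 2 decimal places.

PV(dividends) I = 2.12·e^(−0.0882·3/12) + 3.06·e^(−0.0882·6/12) + 2.46·e^(−0.0882·9/12) = 7.3043
Fair futures F* = (S − I)·e^(rT) = (116.43 − 7.3043)·e^0.073500 = 109.1257 × 1.076269 = 117.4486
Market CHF 120.39 > fair 117.4486: forward overpriced → cash-and-carry (borrow at r, buy the stock and collect the dividends, short the forward).
Profit at T = |F_mkt − F*| = |120.39 − 117.4486| = CHF 2.94 per share

CHF 2.94 per share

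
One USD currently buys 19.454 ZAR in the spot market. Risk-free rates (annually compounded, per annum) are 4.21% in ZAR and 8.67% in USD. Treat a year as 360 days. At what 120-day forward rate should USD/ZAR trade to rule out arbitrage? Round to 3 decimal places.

By covered interest parity, F = S · (1+r_ZAR)^T / (1+r_USD)^T
= 19.454 × 1.013841 / 1.028103 = 19.454 × 0.986128
F = 19.184 ZAR per USD

19.184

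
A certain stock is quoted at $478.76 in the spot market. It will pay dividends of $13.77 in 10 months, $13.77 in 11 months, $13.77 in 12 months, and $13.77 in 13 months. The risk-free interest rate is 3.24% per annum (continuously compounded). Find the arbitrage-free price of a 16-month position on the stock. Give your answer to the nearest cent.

PV(dividends) I = 13.77·e^(−0.0324·10/12) + 13.77·e^(−0.0324·11/12) + 13.77·e^(−0.0324·12/12) + 13.77·e^(−0.0324·13/12)
I = 13.4032 + 13.3670 + 13.3310 + 13.2951 = 53.3963
F = (S − I)·e^(rT) = (478.76 − 53.3963) · e^(0.0324·16/12)
= 425.3637 · e^0.043200 = 425.3637 × 1.044147 = $444.14

$444.14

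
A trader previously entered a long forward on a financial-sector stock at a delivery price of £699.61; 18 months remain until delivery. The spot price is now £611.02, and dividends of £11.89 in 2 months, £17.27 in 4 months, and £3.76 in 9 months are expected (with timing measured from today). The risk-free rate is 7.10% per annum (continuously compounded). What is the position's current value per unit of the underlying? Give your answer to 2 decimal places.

-£50.09

PV(remaining dividends) I = 11.89·e^(−0.0710·2/12) + 17.27·e^(−0.0710·4/12) + 3.76·e^(−0.0710·9/12) = 32.1812
Current forward F = (S − I)·e^(rT) = (611.02 − 32.1812)·e^(0.0710·18/12) = 578.8388 × 1.112378 = 643.8875
Value (long) = (F − K)·e^(−rT) = (643.8875 − 699.61) × 0.898975 = -50.0931
Value = -£50.09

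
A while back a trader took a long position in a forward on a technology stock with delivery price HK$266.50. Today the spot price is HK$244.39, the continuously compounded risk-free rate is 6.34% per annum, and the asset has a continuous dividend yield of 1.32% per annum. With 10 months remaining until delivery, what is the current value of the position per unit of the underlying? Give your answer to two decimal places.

-HK$11.07

Current fair forward for the remaining 10 months: F = S·e^((r − q)·T), (r − q) = 0.0634 − 0.0132 = 0.0502
F = 244.39 · e^(0.0502 × 10/12) = 244.39 × 1.042721 = 254.8306
Value of long forward = (F − K)·e^(−rT) = (254.8306 − 266.50) · e^(−0.0634·10/12)
= -11.6694 × 0.948538 = -11.07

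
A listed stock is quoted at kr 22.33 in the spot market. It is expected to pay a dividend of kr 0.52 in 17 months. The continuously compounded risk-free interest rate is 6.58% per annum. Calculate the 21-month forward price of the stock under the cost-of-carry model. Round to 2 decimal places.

kr 24.52

PV(dividends) I = 0.52·e^(−0.0658·17/12)
I = 0.4737
F = (S − I)·e^(rT) = (22.33 − 0.4737) · e^(0.0658·21/12)
= 21.8563 · e^0.115150 = 21.8563 × 1.122042 = kr 24.52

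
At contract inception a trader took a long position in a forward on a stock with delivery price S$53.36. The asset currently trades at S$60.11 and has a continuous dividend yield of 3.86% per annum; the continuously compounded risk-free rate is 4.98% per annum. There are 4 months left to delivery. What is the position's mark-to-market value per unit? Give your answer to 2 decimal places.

S$6.86

Current fair forward for the remaining 4 months: F = S·e^((r − q)·T), (r − q) = 0.0498 − 0.0386 = 0.0112
F = 60.11 · e^(0.0112 × 4/12) = 60.11 × 1.003740 = 60.3348
Value of long forward = (F − K)·e^(−rT) = (60.3348 − 53.36) · e^(−0.0498·4/12)
= 6.9748 × 0.983537 = 6.86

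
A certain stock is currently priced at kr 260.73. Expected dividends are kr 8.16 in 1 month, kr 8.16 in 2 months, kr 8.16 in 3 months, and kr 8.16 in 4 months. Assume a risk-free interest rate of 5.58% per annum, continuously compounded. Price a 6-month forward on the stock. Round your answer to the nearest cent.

PV(dividends) I = 8.16·e^(−0.0558·1/12) + 8.16·e^(−0.0558·2/12) + 8.16·e^(−0.0558·3/12) + 8.16·e^(−0.0558·4/12)
I = 8.1221 + 8.0845 + 8.0470 + 8.0096 = 32.2632
F = (S − I)·e^(rT) = (260.73 − 32.2632) · e^(0.0558·6/12)
= 228.4668 · e^0.027900 = 228.4668 × 1.028293 = kr 234.93

kr 234.93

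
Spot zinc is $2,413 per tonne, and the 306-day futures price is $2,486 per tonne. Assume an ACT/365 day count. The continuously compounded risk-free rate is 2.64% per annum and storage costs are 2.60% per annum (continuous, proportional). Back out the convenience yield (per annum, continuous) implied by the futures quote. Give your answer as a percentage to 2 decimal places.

F = S·e^((r+u−y)T) ⇒ (r+u−y) = ln(F/S)/T
ln(2486/2413) = 0.029804; /T ⇒ 0.035551
y = r + u − ln(F/S)/T = 0.0264 + 0.0260 − 0.035551 = 0.016849
y = 1.68%

1.68%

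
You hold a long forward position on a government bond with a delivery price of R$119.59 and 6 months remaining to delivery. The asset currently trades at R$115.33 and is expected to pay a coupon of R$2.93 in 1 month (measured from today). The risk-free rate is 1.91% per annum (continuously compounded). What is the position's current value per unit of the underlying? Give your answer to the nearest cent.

-R$6.05

PV(remaining coupons) I = 2.93·e^(−0.0191·1/12) = 2.9253
Current forward F = (S − I)·e^(rT) = (115.33 − 2.9253)·e^(0.0191·6/12) = 112.4047 × 1.009596 = 113.4833
Value (long) = (F − K)·e^(−rT) = (113.4833 − 119.59) × 0.990495 = -6.0487
Value = -R$6.05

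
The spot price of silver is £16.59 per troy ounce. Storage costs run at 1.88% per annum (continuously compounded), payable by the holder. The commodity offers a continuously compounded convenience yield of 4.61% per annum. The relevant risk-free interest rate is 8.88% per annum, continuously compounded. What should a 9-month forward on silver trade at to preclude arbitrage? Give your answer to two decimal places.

Net carry = r + u − y = 0.0888 + 0.0188 − 0.0461 = 0.0615
F = S·e^((r+u−y)T) = 16.59 · e^(0.0615 × 9/12) = 16.59 · e^0.046125
= 16.59 × 1.047205 = £17.37 per troy ounce

£17.37 per troy ounce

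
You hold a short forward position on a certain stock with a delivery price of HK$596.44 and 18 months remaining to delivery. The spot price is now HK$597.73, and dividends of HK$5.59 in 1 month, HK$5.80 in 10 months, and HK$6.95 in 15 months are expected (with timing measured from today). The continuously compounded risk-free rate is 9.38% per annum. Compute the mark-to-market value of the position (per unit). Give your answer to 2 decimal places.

PV(remaining dividends) I = 5.59·e^(−0.0938·1/12) + 5.80·e^(−0.0938·10/12) + 6.95·e^(−0.0938·15/12) = 17.0914
Current forward F = (S − I)·e^(rT) = (597.73 − 17.0914)·e^(0.0938·18/12) = 580.6386 × 1.151079 = 668.3609
Value (long) = (F − K)·e^(−rT) = (668.3609 − 596.44) × 0.868750 = 62.4813
Short position value = −(long value) = -HK$62.48

-HK$62.48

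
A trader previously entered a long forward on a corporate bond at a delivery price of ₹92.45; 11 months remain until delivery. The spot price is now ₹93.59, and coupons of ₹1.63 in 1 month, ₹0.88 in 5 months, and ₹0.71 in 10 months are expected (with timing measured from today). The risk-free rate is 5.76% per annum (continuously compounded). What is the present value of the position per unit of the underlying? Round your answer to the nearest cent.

₹2.74

PV(remaining coupons) I = 1.63·e^(−0.0576·1/12) + 0.88·e^(−0.0576·5/12) + 0.71·e^(−0.0576·10/12) = 3.1581
Current forward F = (S − I)·e^(rT) = (93.59 − 3.1581)·e^(0.0576·11/12) = 90.4319 × 1.054219 = 95.3350
Value (long) = (F − K)·e^(−rT) = (95.3350 − 92.45) × 0.948570 = 2.7366
Value = ₹2.74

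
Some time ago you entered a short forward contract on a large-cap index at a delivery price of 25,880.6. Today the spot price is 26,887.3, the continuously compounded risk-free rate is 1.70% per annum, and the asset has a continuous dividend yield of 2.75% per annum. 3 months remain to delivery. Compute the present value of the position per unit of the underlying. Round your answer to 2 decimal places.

-932.24

Current fair forward for the remaining 3 months: F = S·e^((r − q)·T), (r − q) = 0.0170 − 0.0275 = -0.0105
F = 26887.3 · e^(-0.0105 × 3/12) = 26887.3 × 0.99737844 = 26816.8133
Value of long forward = (F − K)·e^(−rT) = (26816.8133 − 25880.6) · e^(−0.0170·3/12)
= 936.2133 × 0.99575902 = 932.24
Short position value = −(long value) = -932.24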